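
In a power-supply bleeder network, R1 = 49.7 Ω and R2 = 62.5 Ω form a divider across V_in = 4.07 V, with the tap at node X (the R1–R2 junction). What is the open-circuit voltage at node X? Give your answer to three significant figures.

V_th ≈ 2.27 V

V_th is the unloaded tap voltage: V_in · R2/(R1+R2) = 4.07 × 0.5570 = 2.267 V.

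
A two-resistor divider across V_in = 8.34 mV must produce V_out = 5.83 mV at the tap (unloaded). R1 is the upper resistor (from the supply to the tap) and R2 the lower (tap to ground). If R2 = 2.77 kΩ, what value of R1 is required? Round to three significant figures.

R1 ≈ 1.19 kΩ

Required fraction k = V_out/V_in = 0.6990.
Rearranging, R1 = R2·(1−k)/k = 2.77 × 0.4305 = 1.193 kΩ.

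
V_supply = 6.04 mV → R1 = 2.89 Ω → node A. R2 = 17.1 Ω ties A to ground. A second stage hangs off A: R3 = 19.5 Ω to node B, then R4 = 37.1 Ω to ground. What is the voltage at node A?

V_A ≈ 4.95 mV

Node A sees R2 in parallel with the series input of stage 2, R3 + R4 = 56.60 Ω.
R2 ‖ (R3+R4) = 13.13 Ω.
First divider: V_A = V_supply · 13.13/(2.89 + 13.13) = 4.951 mV.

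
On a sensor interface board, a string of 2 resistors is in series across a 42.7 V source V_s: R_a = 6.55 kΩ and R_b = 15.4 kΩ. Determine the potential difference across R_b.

ΣR = 6.55 + 15.4 = 21.95 kΩ.
V = V_s · R/ΣR = 42.7 × 0.7016 = 29.96 V.

V ≈ 30.0 V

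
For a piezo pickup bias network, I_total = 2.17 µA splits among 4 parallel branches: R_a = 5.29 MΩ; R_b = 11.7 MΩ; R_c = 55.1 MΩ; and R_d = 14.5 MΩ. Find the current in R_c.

Conductances: ΣG = 1/5.29 + 1/11.7 + 1/55.1 + 1/14.5 = 0.3616 (1/MΩ).
R_c takes the fraction G_k/ΣG = 0.01815/0.3616 = 0.05019, so I = 2.17 × 0.05019 = 0.1089 µA.

I ≈ 0.109 µA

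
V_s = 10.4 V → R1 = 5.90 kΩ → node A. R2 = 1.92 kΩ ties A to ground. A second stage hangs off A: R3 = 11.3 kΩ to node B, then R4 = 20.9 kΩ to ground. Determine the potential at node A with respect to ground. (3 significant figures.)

V_A ≈ 2.44 V

The second stage (R3 + R4 = 32.20 kΩ) loads node A in parallel with R2.
R2 ‖ (R3+R4) = 1.812 kΩ.
So V_A = 10.4 × 0.2350 = 2.444 V.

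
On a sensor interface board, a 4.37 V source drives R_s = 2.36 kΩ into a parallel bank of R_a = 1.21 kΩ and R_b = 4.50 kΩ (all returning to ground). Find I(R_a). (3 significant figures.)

I ≈ 1.04 mA

Combine the parallel branches: R_p = (1/1.21 + 1/4.50)⁻¹ = 0.9536 kΩ.
V_A = 4.37 × 0.9536/3.314 = 1.258 V.
I(R_a) = V_A / R_a = 1.258/1.21 = 1.039 mA.
(Check via current divider: I_total = 1.319 mA; share G_k/ΣG = 0.7881 → same result.)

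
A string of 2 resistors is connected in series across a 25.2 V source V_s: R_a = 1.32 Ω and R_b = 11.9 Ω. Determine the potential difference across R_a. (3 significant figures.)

V ≈ 2.52 V

Series total: ΣR = 1.32 + 11.9 = 13.22 Ω.
V = V_s · R/ΣR = 25.2 × 0.09985 = 2.516 V.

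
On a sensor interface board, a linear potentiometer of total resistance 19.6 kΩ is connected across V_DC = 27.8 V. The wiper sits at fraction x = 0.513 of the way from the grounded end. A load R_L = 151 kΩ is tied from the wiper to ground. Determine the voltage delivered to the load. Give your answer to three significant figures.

V_out ≈ 13.8 V

Split the track: R_lower = x·R_p = 10.05 kΩ, R_upper = (1−x)·R_p = 9.545 kΩ.
Lower segment in parallel with the load: 10.05 ‖ 151 = 9.427 kΩ.
Loaded-divider output: V_out = 27.8 × 0.4969 = 13.81 V.
(Unloaded: V_out = x·V_DC = 14.3 V.)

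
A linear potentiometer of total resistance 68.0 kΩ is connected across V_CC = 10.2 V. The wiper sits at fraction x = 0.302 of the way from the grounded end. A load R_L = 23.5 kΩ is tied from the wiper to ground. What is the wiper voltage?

The pot divides into 47.46 kΩ above the wiper and 20.54 kΩ below.
(x·R_p) ‖ R_L = 10.96 kΩ.
Then V_out = V_CC · 10.96/(47.46 + 10.96) = 1.913 V.
(Unloaded: V_out = x·V_CC = 3.08 V.)

V_out ≈ 1.91 V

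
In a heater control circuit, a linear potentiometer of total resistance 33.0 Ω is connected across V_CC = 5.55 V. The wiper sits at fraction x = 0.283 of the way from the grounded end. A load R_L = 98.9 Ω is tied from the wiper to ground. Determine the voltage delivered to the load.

Split the track: R_lower = x·R_p = 9.339 Ω, R_upper = (1−x)·R_p = 23.66 Ω.
Lower segment in parallel with the load: 9.339 ‖ 98.9 = 8.533 Ω.
V_out = 5.55 × 8.533/(23.66 + 8.533) = 1.471 V.

V_out ≈ 1.47 V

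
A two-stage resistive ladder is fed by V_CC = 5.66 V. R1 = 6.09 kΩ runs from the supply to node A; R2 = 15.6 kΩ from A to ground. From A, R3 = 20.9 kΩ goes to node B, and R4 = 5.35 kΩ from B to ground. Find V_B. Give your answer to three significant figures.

V_B ≈ 0.711 V

Looking into the second stage from A: R3 + R4 = 26.25 kΩ appears in parallel with R2.
Effective lower resistance at A: R2 ‖ 26.25 = 9.785 kΩ.
So V_A = 5.66 × 0.6164 = 3.489 V.
V_B = V_A × 0.2038 = 0.7110 V.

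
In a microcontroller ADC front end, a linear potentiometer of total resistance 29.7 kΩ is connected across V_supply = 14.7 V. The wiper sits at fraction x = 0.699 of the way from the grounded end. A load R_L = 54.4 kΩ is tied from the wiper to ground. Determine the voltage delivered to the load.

Split the track: R_lower = x·R_p = 20.76 kΩ, R_upper = (1−x)·R_p = 8.940 kΩ.
R_L loads the lower segment: effective lower R = 15.03 kΩ.
V_out = 14.7 × 15.03/(8.940 + 15.03) = 9.217 V.
(Unloaded: V_out = x·V_supply = 10.3 V.)

V_out ≈ 9.22 V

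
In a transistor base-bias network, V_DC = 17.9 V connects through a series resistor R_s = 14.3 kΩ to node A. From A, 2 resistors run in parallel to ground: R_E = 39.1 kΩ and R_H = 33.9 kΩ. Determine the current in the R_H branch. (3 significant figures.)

Parallel bank: R_p = 1/(1/39.1 + 1/33.9) = 18.16 kΩ.
V_A = 17.9 × 18.16/32.46 = 10.01 V.
Branch current I = V_A/R_H = 10.01/33.9 = 0.2954 mA.
(Check via current divider: I_total = 0.5515 mA; share G_k/ΣG = 0.5356 → same result.)

I ≈ 0.295 mA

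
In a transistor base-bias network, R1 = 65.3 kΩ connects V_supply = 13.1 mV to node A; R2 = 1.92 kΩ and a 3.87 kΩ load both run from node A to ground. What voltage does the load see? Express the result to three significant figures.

R2 ‖ R_L = (1.92 × 3.87)/(1.92 + 3.87) = 1.283 kΩ.
Then V_out = V_supply · R2'/(R1 + R2') = 13.1 × 1.283/66.58 = 0.2525 mV.
(Unloaded it would be 0.374 mV; the load pulls it down.)

V_out ≈ 0.252 mV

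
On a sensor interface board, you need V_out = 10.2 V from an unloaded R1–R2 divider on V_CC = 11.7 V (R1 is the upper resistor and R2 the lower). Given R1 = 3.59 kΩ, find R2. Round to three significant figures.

R2 ≈ 24.4 kΩ

The divider ratio is R2/(R1+R2) = 10.2/11.7 = 0.8718.
Rearranging, R2 = R1·k/(1−k) = 3.59 × 6.800 = 24.41 kΩ.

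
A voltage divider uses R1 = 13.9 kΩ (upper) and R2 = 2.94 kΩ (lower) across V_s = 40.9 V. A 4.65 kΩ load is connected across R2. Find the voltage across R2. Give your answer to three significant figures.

The load sits in parallel with R2, giving an effective lower resistance R2' = R2·R_L/(R2+R_L) = 1.801 kΩ.
Then V_out = V_s · R2'/(R1 + R2') = 40.9 × 1.801/15.70 = 4.692 V.

V_out ≈ 4.69 V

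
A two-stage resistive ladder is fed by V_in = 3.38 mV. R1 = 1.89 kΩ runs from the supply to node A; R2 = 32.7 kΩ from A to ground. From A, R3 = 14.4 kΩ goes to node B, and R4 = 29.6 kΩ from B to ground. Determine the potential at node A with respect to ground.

V_A ≈ 3.07 mV

Node A sees R2 in parallel with the series input of stage 2, R3 + R4 = 44.00 kΩ.
Effective lower resistance at A: R2 ‖ 44.00 = 18.76 kΩ.
First divider: V_A = V_in · 18.76/(1.89 + 18.76) = 3.071 mV.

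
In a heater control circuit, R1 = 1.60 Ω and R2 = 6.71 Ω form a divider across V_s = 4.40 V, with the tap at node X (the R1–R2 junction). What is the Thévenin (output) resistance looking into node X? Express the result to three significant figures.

R_th ≈ 1.29 Ω

Looking into X with the source shorted: R_th = R1·R2/(R1+R2) = 1.600 × 6.71/8.310 = 1.292 Ω.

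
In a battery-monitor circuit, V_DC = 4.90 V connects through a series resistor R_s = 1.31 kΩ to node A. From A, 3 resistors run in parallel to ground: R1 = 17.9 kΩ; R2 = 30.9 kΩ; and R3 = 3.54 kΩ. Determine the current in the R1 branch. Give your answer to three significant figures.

Combine the parallel branches: R_p = (1/17.9 + 1/30.9 + 1/3.54)⁻¹ = 2.697 kΩ.
V_A = 4.90 × 2.697/4.007 = 3.298 V.
I(R1) = V_A / R1 = 3.298/17.9 = 0.1843 mA.

I ≈ 0.184 mA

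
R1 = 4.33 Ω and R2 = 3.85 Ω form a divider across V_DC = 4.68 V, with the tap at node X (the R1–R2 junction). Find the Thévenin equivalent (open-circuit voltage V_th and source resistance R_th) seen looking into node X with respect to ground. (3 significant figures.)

V_th ≈ 2.20 V, R_th ≈ 2.04 Ω

Open-circuit (no load on X): V_th = V_DC · R2/(R1 + R2) = 4.68 × 3.85/(4.330 + 3.85) = 2.203 V.
Zeroing V_DC shorts the top of R1 to ground, so R_th = R1 ‖ R2 = 2.038 Ω.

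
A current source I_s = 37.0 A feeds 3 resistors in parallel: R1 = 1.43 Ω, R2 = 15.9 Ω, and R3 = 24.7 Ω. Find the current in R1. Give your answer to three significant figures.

I ≈ 32.2 A

Total conductance ΣG = 1/1.43 + 1/15.9 + 1/24.7 = 0.8027 (units of 1/Ω).
Current divider: I(R1) = I_s · G_k/ΣG = 37.0 × (0.6993/0.8027) = 37.0 × 0.8712 = 32.23 A.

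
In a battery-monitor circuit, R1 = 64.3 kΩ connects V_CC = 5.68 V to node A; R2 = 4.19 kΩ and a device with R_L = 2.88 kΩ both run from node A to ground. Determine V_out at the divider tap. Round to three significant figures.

The load sits in parallel with R2, giving an effective lower resistance R2' = R2·R_L/(R2+R_L) = 1.707 kΩ.
Now apply the divider: V_out = 5.68 × 0.02586 = 0.1469 V.
(Unloaded it would be 0.347 V; the load pulls it down.)

V_out ≈ 0.147 V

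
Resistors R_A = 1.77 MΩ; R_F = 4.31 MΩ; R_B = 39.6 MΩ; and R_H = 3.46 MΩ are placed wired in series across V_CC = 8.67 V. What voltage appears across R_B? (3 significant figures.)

Series total: ΣR = 1.77 + 4.31 + 39.6 + 3.46 = 49.14 MΩ.
Voltage divider: V = V_CC · (39.60 / 49.14) = 8.67 × 0.8059 = 6.987 V.

V ≈ 6.99 V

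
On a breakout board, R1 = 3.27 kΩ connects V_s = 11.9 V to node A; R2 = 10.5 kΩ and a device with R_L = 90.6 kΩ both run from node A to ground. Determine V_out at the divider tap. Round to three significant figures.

V_out ≈ 8.83 V

R2 ‖ R_L = (10.5 × 90.6)/(10.5 + 90.6) = 9.409 kΩ.
Then V_out = V_s · R2'/(R1 + R2') = 11.9 × 9.409/12.68 = 8.831 V.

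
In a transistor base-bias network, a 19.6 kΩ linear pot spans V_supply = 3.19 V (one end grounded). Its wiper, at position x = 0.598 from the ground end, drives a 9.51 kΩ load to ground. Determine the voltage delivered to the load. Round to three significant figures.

The pot divides into 7.879 kΩ above the wiper and 11.72 kΩ below.
(x·R_p) ‖ R_L = 5.250 kΩ.
V_out = 3.19 × 5.250/(7.879 + 5.250) = 1.276 V.
(Unloaded: V_out = x·V_supply = 1.91 V.)

V_out ≈ 1.28 V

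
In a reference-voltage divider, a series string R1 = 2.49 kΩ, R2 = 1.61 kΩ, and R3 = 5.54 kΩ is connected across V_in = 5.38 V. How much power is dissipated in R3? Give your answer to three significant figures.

P ≈ 1.73 mW

The common current is I = 5.38/9.640 = 0.5581 mA.
V(R3) = I·R = 3.092 V; P = V·I = 3.092 × 0.5581 = 1.726 mW.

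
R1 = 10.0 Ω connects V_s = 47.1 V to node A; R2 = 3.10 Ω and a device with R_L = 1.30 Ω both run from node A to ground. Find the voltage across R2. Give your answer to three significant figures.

First combine the lower leg with the load: R2 ‖ R_L = 0.9159 Ω.
Then V_out = V_s · R2'/(R1 + R2') = 47.1 × 0.9159/10.92 = 3.952 V.

V_out ≈ 3.95 V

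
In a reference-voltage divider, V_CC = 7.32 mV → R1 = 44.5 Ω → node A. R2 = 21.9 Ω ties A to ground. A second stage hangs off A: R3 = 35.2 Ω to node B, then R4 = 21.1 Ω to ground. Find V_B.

The second stage (R3 + R4 = 56.30 Ω) loads node A in parallel with R2.
Effective lower resistance at A: R2 ‖ 56.30 = 15.77 Ω.
So V_A = 7.32 × 0.2616 = 1.915 mV.
Stage 2 is unloaded, so V_B = V_A · R4/(R3+R4) = 1.915 × 21.1/56.30 = 0.7177 mV.

V_B ≈ 0.718 mV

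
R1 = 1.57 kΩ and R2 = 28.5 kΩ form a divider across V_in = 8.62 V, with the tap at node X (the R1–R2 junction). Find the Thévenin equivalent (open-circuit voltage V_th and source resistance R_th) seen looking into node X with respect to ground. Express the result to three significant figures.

With X open, the divider is unloaded: V_th = 8.62 × 28.5/30.07 = 8.170 V.
Looking into X with the source shorted: R_th = R1·R2/(R1+R2) = 1.570 × 28.5/30.07 = 1.488 kΩ.

V_th ≈ 8.17 V, R_th ≈ 1.49 kΩ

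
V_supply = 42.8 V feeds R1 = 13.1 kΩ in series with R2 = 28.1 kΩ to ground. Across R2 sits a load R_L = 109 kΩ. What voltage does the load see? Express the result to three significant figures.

R2 ‖ R_L = (28.1 × 109)/(28.1 + 109) = 22.34 kΩ.
Then V_out = V_supply · R2'/(R1 + R2') = 42.8 × 22.34/35.44 = 26.98 V.

V_out ≈ 27.0 V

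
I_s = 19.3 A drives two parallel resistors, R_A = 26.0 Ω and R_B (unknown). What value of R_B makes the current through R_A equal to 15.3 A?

R_B ≈ 99.5 Ω

Two-branch current divider: I_A = I_s · R_B/(R_A + R_B).
With f = 0.7927, R_B = R_A · f/(1−f) = 26.0 × 3.825 = 99.45 Ω.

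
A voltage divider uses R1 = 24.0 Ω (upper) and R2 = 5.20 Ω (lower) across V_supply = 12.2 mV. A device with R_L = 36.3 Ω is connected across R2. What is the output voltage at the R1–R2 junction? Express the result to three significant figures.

V_out ≈ 1.94 mV

R2 ‖ R_L = (5.20 × 36.3)/(5.20 + 36.3) = 4.548 Ω.
Voltage divider with the loaded lower leg: V_out = 12.2 × 4.548/(24.0 + 4.548) = 12.2 × 0.1593 = 1.944 mV.
(Unloaded it would be 2.17 mV; the load pulls it down.)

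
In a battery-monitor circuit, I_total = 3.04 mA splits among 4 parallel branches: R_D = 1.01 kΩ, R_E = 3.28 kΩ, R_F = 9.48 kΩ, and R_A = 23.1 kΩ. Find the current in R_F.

ΣG = 1/1.01 + 1/3.28 + 1/9.48 + 1/23.1 = 1.444.
Current divider: I(R_F) = I_total · G_k/ΣG = 3.04 × (0.1055/1.444) = 3.04 × 0.07306 = 0.2221 mA.

I ≈ 0.222 mA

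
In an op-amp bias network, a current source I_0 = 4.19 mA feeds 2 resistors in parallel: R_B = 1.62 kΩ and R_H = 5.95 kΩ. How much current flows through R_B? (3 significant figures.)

I ≈ 3.29 mA

With just two branches, the current splits inversely with resistance.
I(R_B) = 4.19 × 5.95/(1.62 + 5.95) = 4.19 × 0.7860 = 3.293 mA.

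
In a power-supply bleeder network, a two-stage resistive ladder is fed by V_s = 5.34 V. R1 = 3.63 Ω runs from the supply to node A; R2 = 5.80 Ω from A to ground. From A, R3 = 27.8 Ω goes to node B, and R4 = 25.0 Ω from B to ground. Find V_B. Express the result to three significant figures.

Looking into the second stage from A: R3 + R4 = 52.80 Ω appears in parallel with R2.
Effective lower resistance at A: R2 ‖ 52.80 = 5.226 Ω.
First divider: V_A = V_s · 5.226/(3.63 + 5.226) = 3.151 V.
Stage 2 is unloaded, so V_B = V_A · R4/(R3+R4) = 3.151 × 25.0/52.80 = 1.492 V.

V_B ≈ 1.49 V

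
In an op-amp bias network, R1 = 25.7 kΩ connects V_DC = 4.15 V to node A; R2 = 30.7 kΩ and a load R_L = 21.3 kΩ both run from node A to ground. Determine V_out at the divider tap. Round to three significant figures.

V_out ≈ 1.36 V

R2 ‖ R_L = (30.7 × 21.3)/(30.7 + 21.3) = 12.58 kΩ.
Now apply the divider: V_out = 4.15 × 0.3285 = 1.363 V.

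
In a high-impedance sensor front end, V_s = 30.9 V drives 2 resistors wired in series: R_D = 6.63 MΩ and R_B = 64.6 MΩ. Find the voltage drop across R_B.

Total series resistance ΣR = 6.63 + 64.6 = 71.23 MΩ.
V = V_s · R/ΣR = 30.9 × 0.9069 = 28.02 V.

V ≈ 28.0 V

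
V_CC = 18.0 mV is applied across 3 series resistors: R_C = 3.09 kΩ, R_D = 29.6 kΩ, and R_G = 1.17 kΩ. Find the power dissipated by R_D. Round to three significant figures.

P ≈ 8.36 nW

ΣR = 33.86 kΩ → I = 18.0/33.86 = 0.5316 µA.
P = I²R = 0.2826 × 29.6 = 8.365 nW.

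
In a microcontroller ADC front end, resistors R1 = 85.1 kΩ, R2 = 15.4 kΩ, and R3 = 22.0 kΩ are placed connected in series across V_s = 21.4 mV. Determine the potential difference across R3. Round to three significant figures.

V ≈ 3.84 mV

ΣR = 85.1 + 15.4 + 22.0 = 122.5 kΩ.
V = V_s · R/ΣR = 21.4 × 0.1796 = 3.843 mV.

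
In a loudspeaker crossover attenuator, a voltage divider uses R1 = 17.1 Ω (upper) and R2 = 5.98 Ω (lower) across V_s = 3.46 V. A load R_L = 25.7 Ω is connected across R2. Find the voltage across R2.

The load sits in parallel with R2, giving an effective lower resistance R2' = R2·R_L/(R2+R_L) = 4.851 Ω.
Now apply the divider: V_out = 3.46 × 0.2210 = 0.7647 V.

V_out ≈ 0.765 V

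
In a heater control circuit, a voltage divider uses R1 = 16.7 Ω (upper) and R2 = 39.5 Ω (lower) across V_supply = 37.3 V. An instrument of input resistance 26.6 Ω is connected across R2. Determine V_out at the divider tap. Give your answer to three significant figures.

V_out ≈ 18.2 V

The load sits in parallel with R2, giving an effective lower resistance R2' = R2·R_L/(R2+R_L) = 15.90 Ω.
Then V_out = V_supply · R2'/(R1 + R2') = 37.3 × 15.90/32.60 = 18.19 V.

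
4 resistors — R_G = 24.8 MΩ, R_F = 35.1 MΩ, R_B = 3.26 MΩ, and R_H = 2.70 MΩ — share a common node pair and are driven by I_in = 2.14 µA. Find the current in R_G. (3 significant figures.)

I ≈ 0.116 µA

Total conductance ΣG = 1/24.8 + 1/35.1 + 1/3.26 + 1/2.70 = 0.7459 (units of 1/MΩ).
R_G takes the fraction G_k/ΣG = 0.04032/0.7459 = 0.05406, so I = 2.14 × 0.05406 = 0.1157 µA.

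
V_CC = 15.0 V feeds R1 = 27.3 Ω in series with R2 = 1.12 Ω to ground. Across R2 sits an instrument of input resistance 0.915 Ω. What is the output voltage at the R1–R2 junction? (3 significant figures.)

V_out ≈ 0.272 V

R2 ‖ R_L = (1.12 × 0.915)/(1.12 + 0.915) = 0.5036 Ω.
Voltage divider with the loaded lower leg: V_out = 15.0 × 0.5036/(27.3 + 0.5036) = 15.0 × 0.01811 = 0.2717 V.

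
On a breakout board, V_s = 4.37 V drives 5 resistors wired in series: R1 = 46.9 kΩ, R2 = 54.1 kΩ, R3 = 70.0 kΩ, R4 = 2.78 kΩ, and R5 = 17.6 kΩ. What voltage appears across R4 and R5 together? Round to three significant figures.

ΣR = 46.9 + 54.1 + 70.0 + 2.78 + 17.6 = 191.4 kΩ.
R_{R4..R5} = 2.78 + 17.6 = 20.38 kΩ.
Voltage divider: V = V_s · (20.38 / 191.4) = 4.37 × 0.1065 = 0.4654 V.

V ≈ 0.465 V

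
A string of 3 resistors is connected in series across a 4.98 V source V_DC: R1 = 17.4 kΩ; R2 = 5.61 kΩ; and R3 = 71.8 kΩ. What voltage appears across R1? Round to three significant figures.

V ≈ 0.914 V

ΣR = 17.4 + 5.61 + 71.8 = 94.81 kΩ.
Voltage divider: V = V_DC · (17.40 / 94.81) = 4.98 × 0.1835 = 0.9140 V.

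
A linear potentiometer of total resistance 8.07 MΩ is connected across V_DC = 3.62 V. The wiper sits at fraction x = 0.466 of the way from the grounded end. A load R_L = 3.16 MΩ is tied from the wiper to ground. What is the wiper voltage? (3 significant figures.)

V_out ≈ 1.03 V

Lower segment x·R_p = 3.761 MΩ; upper segment (1−x)·R_p = 4.309 MΩ.
Lower segment in parallel with the load: 3.761 ‖ 3.16 = 1.717 MΩ.
V_out = 3.62 × 1.717/(4.309 + 1.717) = 1.031 V.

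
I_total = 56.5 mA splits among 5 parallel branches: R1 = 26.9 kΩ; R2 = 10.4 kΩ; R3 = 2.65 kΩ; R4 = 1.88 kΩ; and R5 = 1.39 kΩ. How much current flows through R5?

I ≈ 23.1 mA

Total conductance ΣG = 1/26.9 + 1/10.4 + 1/2.65 + 1/1.88 + 1/1.39 = 1.762 (units of 1/kΩ).
R5 takes the fraction G_k/ΣG = 0.7194/1.762 = 0.4083, so I = 56.5 × 0.4083 = 23.07 mA.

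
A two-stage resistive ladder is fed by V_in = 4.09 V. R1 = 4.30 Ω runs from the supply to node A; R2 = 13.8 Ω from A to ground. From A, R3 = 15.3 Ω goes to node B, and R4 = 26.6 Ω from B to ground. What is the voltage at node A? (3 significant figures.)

Node A sees R2 in parallel with the series input of stage 2, R3 + R4 = 41.90 Ω.
R2 ‖ (R3+R4) = 10.38 Ω.
So V_A = 4.09 × 0.7071 = 2.892 V.

V_A ≈ 2.89 V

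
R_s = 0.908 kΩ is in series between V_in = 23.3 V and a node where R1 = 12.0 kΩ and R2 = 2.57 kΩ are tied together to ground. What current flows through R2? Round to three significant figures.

I ≈ 6.34 mA

Equivalent of the parallel group: R_p = 2.117 kΩ.
V_A = 23.3 × 2.117/3.025 = 16.31 V.
I(R2) = V_A / R2 = 16.31/2.57 = 6.345 mA.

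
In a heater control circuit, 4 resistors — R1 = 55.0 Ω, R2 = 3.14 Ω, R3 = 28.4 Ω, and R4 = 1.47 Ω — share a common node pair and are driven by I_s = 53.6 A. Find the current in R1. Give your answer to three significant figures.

Conductances: ΣG = 1/55.0 + 1/3.14 + 1/28.4 + 1/1.47 = 1.052 (1/Ω).
R1 takes the fraction G_k/ΣG = 0.01818/1.052 = 0.01728, so I = 53.6 × 0.01728 = 0.9263 A.

I ≈ 0.926 A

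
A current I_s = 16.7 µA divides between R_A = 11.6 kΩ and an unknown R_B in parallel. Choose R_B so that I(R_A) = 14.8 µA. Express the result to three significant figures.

R_B ≈ 90.4 kΩ

In a two-way split, I_A/I_s = R_B/(R_A + R_B).
14.8/16.7 = R_B/(R_A + R_B) → R_B = R_A · (0.8862)/(1 − 0.8862) = 11.6 × 7.789 = 90.36 kΩ.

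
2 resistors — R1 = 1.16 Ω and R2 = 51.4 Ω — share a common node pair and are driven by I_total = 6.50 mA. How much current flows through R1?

With just two branches, the current splits inversely with resistance.
So I = 6.50 × 51.4/52.56 = 6.357 mA.

I ≈ 6.36 mA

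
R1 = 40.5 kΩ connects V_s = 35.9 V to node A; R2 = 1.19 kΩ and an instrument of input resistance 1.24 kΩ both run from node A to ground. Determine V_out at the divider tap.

The load sits in parallel with R2, giving an effective lower resistance R2' = R2·R_L/(R2+R_L) = 0.6072 kΩ.
Voltage divider with the loaded lower leg: V_out = 35.9 × 0.6072/(40.5 + 0.6072) = 35.9 × 0.01477 = 0.5303 V.

V_out ≈ 0.530 V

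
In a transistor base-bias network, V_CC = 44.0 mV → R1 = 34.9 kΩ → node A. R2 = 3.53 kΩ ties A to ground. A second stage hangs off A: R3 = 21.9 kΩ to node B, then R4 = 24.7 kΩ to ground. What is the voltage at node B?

V_B ≈ 2.00 mV

The second stage (R3 + R4 = 46.60 kΩ) loads node A in parallel with R2.
R2 ‖ (R3+R4) = 3.281 kΩ.
First divider: V_A = V_CC · 3.281/(34.9 + 3.281) = 3.781 mV.
Stage 2 is unloaded, so V_B = V_A · R4/(R3+R4) = 3.781 × 24.7/46.60 = 2.004 mV.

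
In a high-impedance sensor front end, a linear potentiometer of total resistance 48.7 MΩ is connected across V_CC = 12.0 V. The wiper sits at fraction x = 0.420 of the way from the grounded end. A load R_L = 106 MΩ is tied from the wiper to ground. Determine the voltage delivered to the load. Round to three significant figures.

The pot divides into 28.25 MΩ above the wiper and 20.45 MΩ below.
(x·R_p) ‖ R_L = 17.15 MΩ.
Loaded-divider output: V_out = 12.0 × 0.3777 = 4.533 V.

V_out ≈ 4.53 V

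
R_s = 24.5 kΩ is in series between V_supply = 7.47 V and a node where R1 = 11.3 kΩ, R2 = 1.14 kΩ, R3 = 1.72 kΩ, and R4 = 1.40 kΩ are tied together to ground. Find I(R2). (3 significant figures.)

I ≈ 0.116 mA

Combine the parallel branches: R_p = (1/11.3 + 1/1.14 + 1/1.72 + 1/1.40)⁻¹ = 0.4422 kΩ.
Node voltage V_A = V_supply · R_p/(R_s + R_p) = 7.47 × 0.01773 = 0.1324 V.
Branch current I = V_A/R2 = 0.1324/1.14 = 0.1162 mA.
(Equivalently: I_total = 0.2995 mA, then current-divider fraction G_k/ΣG = 0.3879.)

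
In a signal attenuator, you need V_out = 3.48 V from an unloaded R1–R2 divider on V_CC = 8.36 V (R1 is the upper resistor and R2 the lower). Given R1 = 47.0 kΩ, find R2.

R2 ≈ 33.5 kΩ

V_out/V_CC = R2/(R1+R2) = 0.4163.
R2 = R1 · 0.4163/(1 − 0.4163) = 33.52 kΩ.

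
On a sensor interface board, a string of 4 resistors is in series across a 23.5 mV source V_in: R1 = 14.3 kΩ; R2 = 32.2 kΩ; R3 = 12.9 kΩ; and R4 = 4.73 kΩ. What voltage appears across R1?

Total series resistance ΣR = 14.3 + 32.2 + 12.9 + 4.73 = 64.13 kΩ.
Voltage divider: V = V_in · (14.30 / 64.13) = 23.5 × 0.2230 = 5.240 mV.

V ≈ 5.24 mV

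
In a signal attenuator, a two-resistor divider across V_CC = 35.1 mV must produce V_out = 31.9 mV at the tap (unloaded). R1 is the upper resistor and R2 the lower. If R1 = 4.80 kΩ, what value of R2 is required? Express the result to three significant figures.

The divider ratio is R2/(R1+R2) = 31.9/35.1 = 0.9088.
R2 = R1 · 0.9088/(1 − 0.9088) = 47.85 kΩ.

R2 ≈ 47.8 kΩ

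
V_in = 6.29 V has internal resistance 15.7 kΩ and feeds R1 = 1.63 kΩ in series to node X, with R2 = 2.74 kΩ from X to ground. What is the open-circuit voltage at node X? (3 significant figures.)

R1' = 15.7 + 1.63 = 17.33 kΩ (source resistance + R1).
V_th is the unloaded tap voltage: V_in · R2/(R1'+R2) = 6.29 × 0.1365 = 0.8587 V.

V_th ≈ 0.859 V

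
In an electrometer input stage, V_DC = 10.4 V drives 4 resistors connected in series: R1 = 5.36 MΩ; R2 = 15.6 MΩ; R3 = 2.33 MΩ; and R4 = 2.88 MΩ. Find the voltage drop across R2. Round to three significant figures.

V ≈ 6.20 V

ΣR = 5.36 + 15.6 + 2.33 + 2.88 = 26.17 MΩ.
Voltage divider: V = V_DC · (15.60 / 26.17) = 10.4 × 0.5961 = 6.199 V.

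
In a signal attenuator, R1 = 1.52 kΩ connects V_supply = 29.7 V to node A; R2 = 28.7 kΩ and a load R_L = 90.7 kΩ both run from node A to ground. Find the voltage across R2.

First combine the lower leg with the load: R2 ‖ R_L = 21.80 kΩ.
Now apply the divider: V_out = 29.7 × 0.9348 = 27.76 V.
(Unloaded it would be 28.2 V; the load pulls it down.)

V_out ≈ 27.8 V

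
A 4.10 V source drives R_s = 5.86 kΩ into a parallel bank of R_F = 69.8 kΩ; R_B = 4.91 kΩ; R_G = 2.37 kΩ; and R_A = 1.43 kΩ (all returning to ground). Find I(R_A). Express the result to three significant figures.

I ≈ 0.324 mA

Equivalent of the parallel group: R_p = 0.7467 kΩ.
V_A = 4.10 × 0.7467/6.607 = 0.4634 V.
I(R_A) = V_A / R_A = 0.4634/1.43 = 0.3240 mA.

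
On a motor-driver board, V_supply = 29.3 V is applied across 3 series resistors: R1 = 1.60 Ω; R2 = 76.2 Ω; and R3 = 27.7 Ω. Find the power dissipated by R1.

The common current is I = 29.3/105.5 = 0.2777 A.
V(R1) = I·R = 0.4444 V; P = V·I = 0.4444 × 0.2777 = 0.1234 W.

P ≈ 0.123 W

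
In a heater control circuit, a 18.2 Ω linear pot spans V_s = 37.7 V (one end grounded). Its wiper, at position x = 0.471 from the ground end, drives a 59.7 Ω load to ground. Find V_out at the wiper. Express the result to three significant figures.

The pot divides into 9.628 Ω above the wiper and 8.572 Ω below.
Lower segment in parallel with the load: 8.572 ‖ 59.7 = 7.496 Ω.
Then V_out = V_s · 7.496/(9.628 + 7.496) = 16.50 V.

V_out ≈ 16.5 V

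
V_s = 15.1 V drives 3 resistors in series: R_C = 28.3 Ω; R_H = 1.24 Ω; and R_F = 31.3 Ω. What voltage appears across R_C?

V ≈ 7.02 V

Total series resistance ΣR = 28.3 + 1.24 + 31.3 = 60.84 Ω.
Voltage divider: V = V_s · (28.30 / 60.84) = 15.1 × 0.4652 = 7.024 V.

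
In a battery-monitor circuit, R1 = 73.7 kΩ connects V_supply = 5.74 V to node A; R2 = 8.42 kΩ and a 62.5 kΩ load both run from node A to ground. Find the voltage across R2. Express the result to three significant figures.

V_out ≈ 0.525 V

R2 ‖ R_L = (8.42 × 62.5)/(8.42 + 62.5) = 7.420 kΩ.
Then V_out = V_supply · R2'/(R1 + R2') = 5.74 × 7.420/81.12 = 0.5251 V.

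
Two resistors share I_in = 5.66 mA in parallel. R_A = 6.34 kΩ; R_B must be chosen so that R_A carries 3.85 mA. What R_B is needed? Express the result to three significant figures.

R_B ≈ 13.5 kΩ

The fraction through R_A equals R_B/(R_A+R_B).
With f = 0.6802, R_B = R_A · f/(1−f) = 6.34 × 2.127 = 13.49 kΩ.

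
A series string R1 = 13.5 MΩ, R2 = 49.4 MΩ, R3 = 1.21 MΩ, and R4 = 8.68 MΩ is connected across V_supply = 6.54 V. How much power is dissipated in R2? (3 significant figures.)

P ≈ 0.399 µW

ΣR = 72.79 MΩ → I = 6.54/72.79 = 0.08985 µA.
P(R2) = I²·R2 = (0.08985)² × 49.4 = 0.3988 µW.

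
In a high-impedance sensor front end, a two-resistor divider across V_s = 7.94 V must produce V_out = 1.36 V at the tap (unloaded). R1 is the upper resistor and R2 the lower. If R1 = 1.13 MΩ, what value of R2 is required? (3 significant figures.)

V_out/V_s = R2/(R1+R2) = 0.1713.
Rearranging, R2 = R1·k/(1−k) = 1.13 × 0.2067 = 0.2336 MΩ.

R2 ≈ 0.234 MΩ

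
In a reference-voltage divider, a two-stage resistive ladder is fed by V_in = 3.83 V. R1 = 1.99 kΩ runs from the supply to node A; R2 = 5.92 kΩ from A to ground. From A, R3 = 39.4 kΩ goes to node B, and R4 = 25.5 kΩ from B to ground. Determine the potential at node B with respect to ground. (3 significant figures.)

V_B ≈ 1.10 V

Looking into the second stage from A: R3 + R4 = 64.90 kΩ appears in parallel with R2.
R2 ‖ (R3+R4) = 5.425 kΩ.
V_A = 3.83 × 5.425/(1.99 + 5.425) = 2.802 V.
Stage 2 is unloaded, so V_B = V_A · R4/(R3+R4) = 2.802 × 25.5/64.90 = 1.101 V.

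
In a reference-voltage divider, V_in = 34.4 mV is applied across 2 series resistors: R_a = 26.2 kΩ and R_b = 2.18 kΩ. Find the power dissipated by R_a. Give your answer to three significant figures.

P ≈ 38.5 nW

The common current is I = 34.4/28.38 = 1.212 µA.
P = I²R = 1.469 × 26.2 = 38.49 nW.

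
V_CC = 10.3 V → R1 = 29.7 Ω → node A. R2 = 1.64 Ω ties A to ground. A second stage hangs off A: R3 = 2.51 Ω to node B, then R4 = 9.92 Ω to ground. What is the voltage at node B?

V_B ≈ 0.382 V

The second stage (R3 + R4 = 12.43 Ω) loads node A in parallel with R2.
Effective lower resistance at A: R2 ‖ 12.43 = 1.449 Ω.
So V_A = 10.3 × 0.04651 = 0.4791 V.
V_B = V_A × 0.7981 = 0.3823 V.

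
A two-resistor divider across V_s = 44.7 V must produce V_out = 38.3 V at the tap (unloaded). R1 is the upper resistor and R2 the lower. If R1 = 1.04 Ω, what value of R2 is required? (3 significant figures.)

The divider ratio is R2/(R1+R2) = 38.3/44.7 = 0.8568.
So R2 = R1 · V_out/(V_s − V_out) = 1.04 × 38.3/(44.7 − 38.3) = 1.04 × 5.984 = 6.224 Ω.

R2 ≈ 6.22 Ω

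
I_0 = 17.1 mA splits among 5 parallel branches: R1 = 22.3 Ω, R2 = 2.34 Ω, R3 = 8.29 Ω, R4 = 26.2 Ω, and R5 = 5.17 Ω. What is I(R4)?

I ≈ 0.792 mA

Conductances: ΣG = 1/22.3 + 1/2.34 + 1/8.29 + 1/26.2 + 1/5.17 = 0.8244 (1/Ω).
Current divider: I(R4) = I_0 · G_k/ΣG = 17.1 × (0.03817/0.8244) = 17.1 × 0.04630 = 0.7917 mA.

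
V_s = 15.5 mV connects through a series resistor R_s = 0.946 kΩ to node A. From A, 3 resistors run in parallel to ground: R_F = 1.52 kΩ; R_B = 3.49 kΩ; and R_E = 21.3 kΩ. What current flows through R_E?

I ≈ 0.376 µA

Parallel bank: R_p = 1/(1/1.52 + 1/3.49 + 1/21.3) = 1.009 kΩ.
V_A by voltage divider: V_A = 15.5 × 1.009/(0.946 + 1.009) = 7.999 mV.
Branch current I = V_A/R_E = 7.999/21.3 = 0.3755 µA.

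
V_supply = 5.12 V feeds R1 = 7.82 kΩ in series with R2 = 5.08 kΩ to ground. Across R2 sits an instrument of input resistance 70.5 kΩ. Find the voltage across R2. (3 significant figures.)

The load sits in parallel with R2, giving an effective lower resistance R2' = R2·R_L/(R2+R_L) = 4.739 kΩ.
Then V_out = V_supply · R2'/(R1 + R2') = 5.12 × 4.739/12.56 = 1.932 V.
(Unloaded it would be 2.02 V; the load pulls it down.)

V_out ≈ 1.93 V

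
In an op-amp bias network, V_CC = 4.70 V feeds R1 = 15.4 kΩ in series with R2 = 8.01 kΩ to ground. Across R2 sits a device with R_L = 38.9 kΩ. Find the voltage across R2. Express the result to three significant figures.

V_out ≈ 1.42 V

First combine the lower leg with the load: R2 ‖ R_L = 6.642 kΩ.
Voltage divider with the loaded lower leg: V_out = 4.70 × 6.642/(15.4 + 6.642) = 4.70 × 0.3013 = 1.416 V.
(Unloaded it would be 1.61 V; the load pulls it down.)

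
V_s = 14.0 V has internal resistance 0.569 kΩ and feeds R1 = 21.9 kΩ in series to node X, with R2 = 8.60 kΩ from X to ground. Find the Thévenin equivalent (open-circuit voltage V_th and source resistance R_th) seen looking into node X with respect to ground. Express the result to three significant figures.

V_th ≈ 3.88 V, R_th ≈ 6.22 kΩ

R1' = 0.569 + 21.9 = 22.47 kΩ (source resistance + R1).
With X open, the divider is unloaded: V_th = 14.0 × 8.60/31.07 = 3.875 V.
Looking into X with the source shorted: R_th = R1'·R2/(R1'+R2) = 22.47 × 8.60/31.07 = 6.219 kΩ.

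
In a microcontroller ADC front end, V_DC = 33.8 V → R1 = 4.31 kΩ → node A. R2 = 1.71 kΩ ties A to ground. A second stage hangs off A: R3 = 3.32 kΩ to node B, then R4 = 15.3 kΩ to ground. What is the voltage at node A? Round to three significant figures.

Looking into the second stage from A: R3 + R4 = 18.62 kΩ appears in parallel with R2.
R2 ‖ (R3+R4) = 1.566 kΩ.
First divider: V_A = V_DC · 1.566/(4.31 + 1.566) = 9.009 V.

V_A ≈ 9.01 V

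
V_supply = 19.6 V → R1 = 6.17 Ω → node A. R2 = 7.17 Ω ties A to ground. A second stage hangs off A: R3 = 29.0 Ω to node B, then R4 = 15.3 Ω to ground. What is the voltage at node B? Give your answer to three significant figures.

V_B ≈ 3.38 V

Looking into the second stage from A: R3 + R4 = 44.30 Ω appears in parallel with R2.
R2 ‖ (R3+R4) = 6.171 Ω.
V_A = 19.6 × 6.171/(6.17 + 6.171) = 9.801 V.
Then the unloaded second divider: V_B = V_A × R4/(R3+R4) = 9.801 × 0.3454 = 3.385 V.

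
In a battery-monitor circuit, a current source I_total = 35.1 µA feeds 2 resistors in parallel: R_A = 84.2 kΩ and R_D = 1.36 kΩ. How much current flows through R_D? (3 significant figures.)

I ≈ 34.5 µA

Two-branch current divider: I_k = I_total · R_other/(R_1 + R_2).
I(R_D) = 35.1 × 84.2/(84.2 + 1.36) = 35.1 × 0.9841 = 34.54 µA.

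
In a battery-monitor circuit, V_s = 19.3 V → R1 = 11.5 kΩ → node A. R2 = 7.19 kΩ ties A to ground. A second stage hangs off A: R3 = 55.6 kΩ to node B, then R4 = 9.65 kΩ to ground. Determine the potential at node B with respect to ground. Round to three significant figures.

V_B ≈ 1.03 V

The second stage (R3 + R4 = 65.25 kΩ) loads node A in parallel with R2.
R2 ‖ (R3+R4) = 6.476 kΩ.
V_A = 19.3 × 6.476/(11.5 + 6.476) = 6.953 V.
Stage 2 is unloaded, so V_B = V_A · R4/(R3+R4) = 6.953 × 9.65/65.25 = 1.028 V.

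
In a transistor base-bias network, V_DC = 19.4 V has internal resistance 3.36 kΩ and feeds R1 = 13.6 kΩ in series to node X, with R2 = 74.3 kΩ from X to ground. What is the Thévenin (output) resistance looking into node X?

R1' = 3.36 + 13.6 = 16.96 kΩ (source resistance + R1).
With V_DC suppressed (replaced by a short), R_th = R1' ‖ R2 = (16.96 × 74.3)/(16.96 + 74.3) = 13.81 kΩ.

R_th ≈ 13.8 kΩ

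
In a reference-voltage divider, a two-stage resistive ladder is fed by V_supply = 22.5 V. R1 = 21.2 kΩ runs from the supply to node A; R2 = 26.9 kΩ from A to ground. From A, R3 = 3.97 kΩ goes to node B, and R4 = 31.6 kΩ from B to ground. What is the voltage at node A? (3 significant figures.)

The second stage (R3 + R4 = 35.57 kΩ) loads node A in parallel with R2.
Effective lower resistance at A: R2 ‖ 35.57 = 15.32 kΩ.
First divider: V_A = V_supply · 15.32/(21.2 + 15.32) = 9.437 V.

V_A ≈ 9.44 V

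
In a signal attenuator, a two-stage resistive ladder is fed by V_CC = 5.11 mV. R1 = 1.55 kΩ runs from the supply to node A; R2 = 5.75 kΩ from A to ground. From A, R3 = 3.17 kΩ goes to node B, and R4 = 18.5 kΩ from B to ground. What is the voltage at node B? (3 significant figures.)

Looking into the second stage from A: R3 + R4 = 21.67 kΩ appears in parallel with R2.
R2 ‖ (R3+R4) = 4.544 kΩ.
First divider: V_A = V_CC · 4.544/(1.55 + 4.544) = 3.810 mV.
V_B = V_A × 0.8537 = 3.253 mV.

V_B ≈ 3.25 mV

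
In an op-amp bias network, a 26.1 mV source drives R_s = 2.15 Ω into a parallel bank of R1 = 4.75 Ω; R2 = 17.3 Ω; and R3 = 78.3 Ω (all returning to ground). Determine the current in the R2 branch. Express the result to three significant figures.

I ≈ 0.940 mA

Parallel bank: R_p = 1/(1/4.75 + 1/17.3 + 1/78.3) = 3.557 Ω.
Node voltage V_A = V_in · R_p/(R_s + R_p) = 26.1 × 0.6233 = 16.27 mV.
I(R2) = V_A / R2 = 16.27/17.3 = 0.9404 mA.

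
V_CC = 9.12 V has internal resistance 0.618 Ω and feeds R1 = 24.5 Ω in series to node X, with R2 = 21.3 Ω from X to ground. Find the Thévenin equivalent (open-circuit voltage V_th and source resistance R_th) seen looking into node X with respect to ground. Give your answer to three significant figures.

R1' = 0.618 + 24.5 = 25.12 Ω (source resistance + R1).
Open-circuit (no load on X): V_th = V_CC · R2/(R1' + R2) = 9.12 × 21.3/(25.12 + 21.3) = 4.185 V.
Zeroing V_CC shorts the top of R1' to ground, so R_th = R1' ‖ R2 = 11.53 Ω.

V_th ≈ 4.18 V, R_th ≈ 11.5 Ω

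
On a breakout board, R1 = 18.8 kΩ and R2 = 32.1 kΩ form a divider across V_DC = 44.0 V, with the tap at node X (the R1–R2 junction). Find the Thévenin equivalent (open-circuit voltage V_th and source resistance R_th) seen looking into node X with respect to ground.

V_th ≈ 27.7 V, R_th ≈ 11.9 kΩ

Open-circuit (no load on X): V_th = V_DC · R2/(R1 + R2) = 44.0 × 32.1/(18.80 + 32.1) = 27.75 V.
Zeroing V_DC shorts the top of R1 to ground, so R_th = R1 ‖ R2 = 11.86 kΩ.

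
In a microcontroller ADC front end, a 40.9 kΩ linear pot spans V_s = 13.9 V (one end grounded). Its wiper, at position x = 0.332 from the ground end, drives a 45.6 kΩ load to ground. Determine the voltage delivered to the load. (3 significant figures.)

V_out ≈ 3.85 V

Split the track: R_lower = x·R_p = 13.58 kΩ, R_upper = (1−x)·R_p = 27.32 kΩ.
R_L loads the lower segment: effective lower R = 10.46 kΩ.
Loaded-divider output: V_out = 13.9 × 0.2769 = 3.849 V.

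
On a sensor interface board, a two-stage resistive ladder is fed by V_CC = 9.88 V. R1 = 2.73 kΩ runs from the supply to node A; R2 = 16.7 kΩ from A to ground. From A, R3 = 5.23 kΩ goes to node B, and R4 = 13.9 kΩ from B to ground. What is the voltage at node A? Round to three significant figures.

V_A ≈ 7.56 V

Looking into the second stage from A: R3 + R4 = 19.13 kΩ appears in parallel with R2.
R2 ‖ (R3+R4) = 8.916 kΩ.
First divider: V_A = V_CC · 8.916/(2.73 + 8.916) = 7.564 V.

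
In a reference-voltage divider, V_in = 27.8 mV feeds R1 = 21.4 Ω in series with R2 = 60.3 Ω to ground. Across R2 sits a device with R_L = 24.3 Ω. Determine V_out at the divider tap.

V_out ≈ 12.4 mV

The load sits in parallel with R2, giving an effective lower resistance R2' = R2·R_L/(R2+R_L) = 17.32 Ω.
Voltage divider with the loaded lower leg: V_out = 27.8 × 17.32/(21.4 + 17.32) = 27.8 × 0.4473 = 12.44 mV.
(Unloaded it would be 20.5 mV; the load pulls it down.)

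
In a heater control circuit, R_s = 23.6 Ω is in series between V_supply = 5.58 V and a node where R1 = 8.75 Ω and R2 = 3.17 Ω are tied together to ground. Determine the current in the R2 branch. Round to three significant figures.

I ≈ 0.158 A

Combine the parallel branches: R_p = (1/8.75 + 1/3.17)⁻¹ = 2.327 Ω.
V_A by voltage divider: V_A = 5.58 × 2.327/(23.6 + 2.327) = 0.5008 V.
Branch current I = V_A/R2 = 0.5008/3.17 = 0.1580 A.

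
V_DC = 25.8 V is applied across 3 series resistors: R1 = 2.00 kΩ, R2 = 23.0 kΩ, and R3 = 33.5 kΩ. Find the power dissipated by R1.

P ≈ 0.389 mW

The common current is I = 25.8/58.50 = 0.4410 mA.
V(R1) = I·R = 0.8821 V; P = V·I = 0.8821 × 0.4410 = 0.3890 mW.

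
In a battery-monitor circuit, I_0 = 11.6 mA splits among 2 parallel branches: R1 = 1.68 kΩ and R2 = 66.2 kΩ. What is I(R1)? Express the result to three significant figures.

I ≈ 11.3 mA

With just two branches, the current splits inversely with resistance.
So I = 11.6 × 66.2/67.88 = 11.31 mA.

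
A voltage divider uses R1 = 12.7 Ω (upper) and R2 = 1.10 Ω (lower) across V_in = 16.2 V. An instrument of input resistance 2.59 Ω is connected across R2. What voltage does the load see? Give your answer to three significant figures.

First combine the lower leg with the load: R2 ‖ R_L = 0.7721 Ω.
Voltage divider with the loaded lower leg: V_out = 16.2 × 0.7721/(12.7 + 0.7721) = 16.2 × 0.05731 = 0.9284 V.

V_out ≈ 0.928 V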